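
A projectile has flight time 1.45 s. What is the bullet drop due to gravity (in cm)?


drop = 0.5*g*t^2 = 0.5*9.81*1.45^2 = 10.3128 m ≈ 1031 cm

1031 cm


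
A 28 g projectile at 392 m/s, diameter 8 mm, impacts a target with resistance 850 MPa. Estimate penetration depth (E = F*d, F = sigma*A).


A = pi*(d/2)^2 = pi*(8/2)^2 = 50.2655 mm^2
E = 0.5*m*v^2 = 0.5*0.028*392^2 = 2151.3 J
depth = E/(sigma*A) = 2151.3 J / (850 MPa * 50.2655 mm^2) = 2151.3/(850 * 50.2655) m = 0.0503514 m ≈ 50.35 mm

50.35 mm


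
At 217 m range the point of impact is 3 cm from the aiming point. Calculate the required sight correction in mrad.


1 mrad subtends 1 cm per 10 m of range, so adj = error_cm / (dist_m / 10) = 3 / (217/10) = 0.1382 mrad

0.1382 mrad


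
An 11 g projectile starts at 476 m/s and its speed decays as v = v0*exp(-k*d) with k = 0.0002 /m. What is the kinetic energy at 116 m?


v = v0*exp(-k*d) = 476*exp(-0.0002*116) = 465.084 m/s
E = 0.5*m*v^2 = 0.5*0.011*465.084^2 = 1190 J

1190 J


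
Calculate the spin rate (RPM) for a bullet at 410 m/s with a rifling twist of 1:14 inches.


twist_m = 14*0.0254 = 0.3556 m
spin = v/twist = 410/0.3556 = 1152.981 rev/s
RPM = spin*60 = 1152.981*60 ≈ 69179 RPM

69179 RPM


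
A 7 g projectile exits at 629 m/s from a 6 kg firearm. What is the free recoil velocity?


v_recoil = m_p * v_p / m_gun = 0.007 * 629 / 6 = 0.7338 m/s

0.7338 m/s


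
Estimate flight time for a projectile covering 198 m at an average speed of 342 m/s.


t = d/v = 198/342 = 0.5789 s

0.5789 s


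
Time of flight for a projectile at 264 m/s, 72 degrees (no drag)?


T = 2*v0*sin(theta)/g = 2*264*sin(72°)/9.81 = 51.19 s

51.19 s


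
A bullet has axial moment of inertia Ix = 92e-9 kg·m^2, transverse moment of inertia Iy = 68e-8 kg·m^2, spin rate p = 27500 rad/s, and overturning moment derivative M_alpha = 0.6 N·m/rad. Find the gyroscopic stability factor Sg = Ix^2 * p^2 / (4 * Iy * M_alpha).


Sg = Ix^2 * p^2 / (4 * Iy * M_alpha) = (92e-9)^2 * 27500^2 / (4 * 68e-8 * 0.6) = 3.922

3.922


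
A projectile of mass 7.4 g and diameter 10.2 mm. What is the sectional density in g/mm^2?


SD = m/d^2 = 7.4/10.2^2 = 0.07113 g/mm^2

0.07113 g/mm^2


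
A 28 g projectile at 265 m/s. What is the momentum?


p = m*v = 0.028*265 = 7.42 kg·m/s

7.42 kg·m/s


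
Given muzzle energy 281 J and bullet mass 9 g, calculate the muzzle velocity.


v = sqrt(2*E/m) = sqrt(2*281/0.009) = 249.9 m/s

249.9 m/s


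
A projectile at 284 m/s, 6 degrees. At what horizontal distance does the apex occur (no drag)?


R = v0^2*sin(2*theta)/g = 284^2*sin(2*6°)/9.81 = 1709.41 m
apex_dist = R/2 = 1709.41/2 = 854.7 m

854.7 m


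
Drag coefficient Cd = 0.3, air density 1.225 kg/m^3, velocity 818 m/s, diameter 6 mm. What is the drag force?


A = pi*(d/2)^2 = pi*(6/2000)^2 = 2.82743e-05 m^2
Fd = 0.5*Cd*rho*A*v^2 = 0.5*0.3*1.225*2.82743e-05*818^2 = 3.476 N

3.476 N


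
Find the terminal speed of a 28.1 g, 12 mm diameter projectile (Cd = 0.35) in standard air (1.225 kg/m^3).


A = pi*(d/2)^2 = pi*(12/2000)^2 = 1.13097e-04 m^2
vt = sqrt(2mg/(Cd*rho*A)) = sqrt(2*0.0281*9.81/(0.35 * 1.225 * 1.13097e-04)) = 106.6 m/s

106.6 m/s


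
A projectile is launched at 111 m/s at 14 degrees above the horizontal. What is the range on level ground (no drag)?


R = v0^2 * sin(2*theta) / g = 111^2 * sin(2*14°) / 9.81 = 589.6 m

589.6 m


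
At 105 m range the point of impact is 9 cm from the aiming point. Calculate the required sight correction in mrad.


1 mrad subtends 1 cm per 10 m of range, so adj = error_cm / (dist_m / 10) = 9 / (105/10) = 0.8571 mrad

0.8571 mrad


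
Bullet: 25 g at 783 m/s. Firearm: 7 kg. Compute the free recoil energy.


v_r = m_p*v_p/m_gun = 0.025*783/7 = 2.79643 m/s, E_r = 0.5*m_gun*v_r^2 = 0.5*7*2.79643^2 = 27.37 J

27.37 J


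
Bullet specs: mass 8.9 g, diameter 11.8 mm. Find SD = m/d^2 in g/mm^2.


SD = m/d^2 = 8.9/11.8^2 = 0.06392 g/mm^2

0.06392 g/mm^2


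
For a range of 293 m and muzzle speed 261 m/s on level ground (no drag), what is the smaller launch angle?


sin(2*theta) = R*g/v0^2 = 293*9.81/261^2 = 0.0421945, theta = arcsin(0.0421945)/2 = 1.209°

1.209 degrees


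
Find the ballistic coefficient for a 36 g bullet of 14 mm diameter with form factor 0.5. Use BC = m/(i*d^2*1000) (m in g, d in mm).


BC = m/(i*d^2*1000) = 36/(0.5 * 14^2 * 1000) = 0.0003673

0.0003673


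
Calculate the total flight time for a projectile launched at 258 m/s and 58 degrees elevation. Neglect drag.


T = 2*v0*sin(theta)/g = 2*258*sin(58°)/9.81 = 44.61 s

44.61 s


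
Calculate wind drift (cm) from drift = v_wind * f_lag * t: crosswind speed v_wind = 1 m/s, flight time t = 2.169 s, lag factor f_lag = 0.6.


drift = v_wind * lag * t = 1 * 0.6 * 2.169 = 1.3014 m ≈ 130.1 cm

130.1 cm


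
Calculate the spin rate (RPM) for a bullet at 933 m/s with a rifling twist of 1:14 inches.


twist_m = 14*0.0254 = 0.3556 m
spin = v/twist = 933/0.3556 = 2623.735 rev/s
RPM = spin*60 = 2623.735*60 ≈ 157424 RPM

157424 RPM


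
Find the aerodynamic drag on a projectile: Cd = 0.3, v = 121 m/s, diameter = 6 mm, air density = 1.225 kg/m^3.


A = pi*(d/2)^2 = pi*(6/2000)^2 = 2.82743e-05 m^2
Fd = 0.5*Cd*rho*A*v^2 = 0.5*0.3*1.225*2.82743e-05*121^2 = 0.07607 N

0.07607 N


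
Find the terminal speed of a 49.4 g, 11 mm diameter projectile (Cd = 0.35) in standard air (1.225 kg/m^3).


A = pi*(d/2)^2 = pi*(11/2000)^2 = 9.50332e-05 m^2
vt = sqrt(2mg/(Cd*rho*A)) = sqrt(2*0.0494*9.81/(0.35 * 1.225 * 9.50332e-05)) = 154.2 m/s

154.2 m/s


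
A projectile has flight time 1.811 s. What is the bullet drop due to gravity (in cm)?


drop = 0.5*g*t^2 = 0.5*9.81*1.811^2 = 16.087 m ≈ 1609 cm

1609 cm


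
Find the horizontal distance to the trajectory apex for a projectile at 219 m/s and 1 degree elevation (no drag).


R = v0^2*sin(2*theta)/g = 219^2*sin(2*1°)/9.81 = 170.623 m
apex_dist = R/2 = 170.623/2 = 85.31 m

85.31 m


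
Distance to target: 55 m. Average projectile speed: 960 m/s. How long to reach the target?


t = d/v = 55/960 = 0.05729 s

0.05729 s


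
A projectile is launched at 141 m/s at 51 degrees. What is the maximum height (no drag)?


H = (v0*sin(theta))^2 / (2g) = (141*sin(51°))^2 / (2*9.81) = 612 m

612 m


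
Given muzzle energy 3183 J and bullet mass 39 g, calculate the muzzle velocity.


v = sqrt(2*E/m) = sqrt(2*3183/0.039) = 404 m/s

404 m/s


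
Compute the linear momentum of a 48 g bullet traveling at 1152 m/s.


p = m*v = 0.048*1152 = 55.3 kg·m/s

55.3 kg·m/s


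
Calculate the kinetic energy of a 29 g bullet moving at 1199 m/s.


E = 0.5*m*v^2 = 0.5*0.029*1199^2 = 20845 J

20845 J


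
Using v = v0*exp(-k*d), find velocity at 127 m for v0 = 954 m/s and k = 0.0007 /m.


v = v0*exp(-k*d) = 954*exp(-0.0007*127) = 872.8 m/s

872.8 m/s


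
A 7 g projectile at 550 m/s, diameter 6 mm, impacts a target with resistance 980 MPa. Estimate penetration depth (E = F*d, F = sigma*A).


A = pi*(d/2)^2 = pi*(6/2)^2 = 28.2743 mm^2
E = 0.5*m*v^2 = 0.5*0.007*550^2 = 1058.75 J
depth = E/(sigma*A) = 1058.75 J / (980 MPa * 28.2743 mm^2) = 1058.75/(980 * 28.2743) m = 0.0382098 m ≈ 38.21 mm

38.21 mm


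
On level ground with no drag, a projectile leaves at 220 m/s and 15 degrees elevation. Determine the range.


R = v0^2 * sin(2*theta) / g = 220^2 * sin(2*15°) / 9.81 = 2467 m

2467 m


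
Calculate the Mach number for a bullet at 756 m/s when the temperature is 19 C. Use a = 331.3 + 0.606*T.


a = 331.3 + 0.606*(19) = 342.814 m/s
M = v/a = 756/342.814 = 2.205

2.205


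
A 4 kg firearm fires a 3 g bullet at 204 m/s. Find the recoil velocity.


v_recoil = m_p * v_p / m_gun = 0.003 * 204 / 4 = 0.153 m/s

0.153 m/s


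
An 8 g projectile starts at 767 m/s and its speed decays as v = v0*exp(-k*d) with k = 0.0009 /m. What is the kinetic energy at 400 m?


v = v0*exp(-k*d) = 767*exp(-0.0009*400) = 535.118 m/s
E = 0.5*m*v^2 = 0.5*0.008*535.118^2 = 1145 J

1145 J


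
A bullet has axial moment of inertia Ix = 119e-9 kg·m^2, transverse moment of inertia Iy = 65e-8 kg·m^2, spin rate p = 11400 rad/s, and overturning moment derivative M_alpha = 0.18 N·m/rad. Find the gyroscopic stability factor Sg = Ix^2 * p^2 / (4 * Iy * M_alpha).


Sg = Ix^2 * p^2 / (4 * Iy * M_alpha) = (119e-9)^2 * 11400^2 / (4 * 65e-8 * 0.18) = 3.932

3.932


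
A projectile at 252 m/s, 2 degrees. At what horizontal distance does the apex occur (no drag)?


R = v0^2*sin(2*theta)/g = 252^2*sin(2*2°)/9.81 = 451.561 m
apex_dist = R/2 = 451.561/2 = 225.8 m

225.8 m


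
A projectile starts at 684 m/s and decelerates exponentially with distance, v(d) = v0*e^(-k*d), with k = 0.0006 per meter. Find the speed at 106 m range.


v = v0*exp(-k*d) = 684*exp(-0.0006*106) = 641.9 m/s

641.9 m/s


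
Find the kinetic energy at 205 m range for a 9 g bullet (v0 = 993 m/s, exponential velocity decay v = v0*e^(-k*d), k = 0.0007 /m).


v = v0*exp(-k*d) = 993*exp(-0.0007*205) = 860.257 m/s
E = 0.5*m*v^2 = 0.5*0.009*860.257^2 = 3330 J

3330 J


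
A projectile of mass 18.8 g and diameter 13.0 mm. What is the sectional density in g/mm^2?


SD = m/d^2 = 18.8/13.0^2 = 0.1112 g/mm^2

0.1112 g/mm^2


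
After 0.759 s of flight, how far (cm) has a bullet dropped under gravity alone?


drop = 0.5*g*t^2 = 0.5*9.81*0.759^2 = 2.82568 m ≈ 282.6 cm

282.6 cm


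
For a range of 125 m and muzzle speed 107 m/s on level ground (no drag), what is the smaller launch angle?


sin(2*theta) = R*g/v0^2 = 125*9.81/107^2 = 0.107105, theta = arcsin(0.107105)/2 = 3.074°

3.074 degrees


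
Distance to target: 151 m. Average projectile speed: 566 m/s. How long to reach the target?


t = d/v = 151/566 = 0.2668 s

0.2668 s


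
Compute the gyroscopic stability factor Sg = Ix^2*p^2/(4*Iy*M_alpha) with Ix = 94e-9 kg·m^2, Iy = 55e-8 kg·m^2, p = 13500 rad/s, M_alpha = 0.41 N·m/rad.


Sg = Ix^2 * p^2 / (4 * Iy * M_alpha) = (94e-9)^2 * 13500^2 / (4 * 55e-8 * 0.41) = 1.785

1.785


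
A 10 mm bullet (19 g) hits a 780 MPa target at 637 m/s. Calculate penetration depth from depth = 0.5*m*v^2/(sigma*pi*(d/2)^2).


A = pi*(d/2)^2 = pi*(10/2)^2 = 78.5398 mm^2
E = 0.5*m*v^2 = 0.5*0.019*637^2 = 3854.81 J
depth = E/(sigma*A) = 3854.81 J / (780 MPa * 78.5398 mm^2) = 3854.81/(780 * 78.5398) m = 0.0629242 m ≈ 62.92 mm

62.92 mm


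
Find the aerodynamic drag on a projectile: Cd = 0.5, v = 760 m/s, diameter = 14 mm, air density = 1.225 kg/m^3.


A = pi*(d/2)^2 = pi*(14/2000)^2 = 1.53938e-04 m^2
Fd = 0.5*Cd*rho*A*v^2 = 0.5*0.5*1.225*1.53938e-04*760^2 = 27.23 N

27.23 N


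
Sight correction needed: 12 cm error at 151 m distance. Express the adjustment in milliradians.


1 mrad subtends 1 cm per 10 m of range, so adj = error_cm / (dist_m / 10) = 12 / (151/10) = 0.7947 mrad

0.7947 mrad


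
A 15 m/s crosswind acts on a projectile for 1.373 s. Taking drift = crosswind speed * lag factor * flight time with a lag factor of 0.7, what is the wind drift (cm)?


drift = v_wind * lag * t = 15 * 0.7 * 1.373 = 14.4165 m ≈ 1442 cm

1442 cm


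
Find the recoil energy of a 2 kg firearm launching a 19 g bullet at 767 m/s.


v_r = m_p*v_p/m_gun = 0.019*767/2 = 7.2865 m/s, E_r = 0.5*m_gun*v_r^2 = 0.5*2*7.2865^2 = 53.09 J

53.09 J


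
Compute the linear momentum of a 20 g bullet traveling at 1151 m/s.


p = m*v = 0.02*1151 = 23.02 kg·m/s

23.02 kg·m/s


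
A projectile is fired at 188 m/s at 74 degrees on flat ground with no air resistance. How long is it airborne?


T = 2*v0*sin(theta)/g = 2*188*sin(74°)/9.81 = 36.84 s

36.84 s


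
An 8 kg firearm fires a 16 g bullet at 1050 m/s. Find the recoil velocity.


v_recoil = m_p * v_p / m_gun = 0.016 * 1050 / 8 = 2.1 m/s

2.1 m/s


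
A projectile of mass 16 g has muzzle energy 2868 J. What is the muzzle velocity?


v = sqrt(2*E/m) = sqrt(2*2868/0.016) = 598.7 m/s

598.7 m/s


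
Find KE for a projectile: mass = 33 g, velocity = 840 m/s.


E = 0.5*m*v^2 = 0.5*0.033*840^2 = 11642 J

11642 J


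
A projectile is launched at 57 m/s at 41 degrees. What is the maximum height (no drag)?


H = (v0*sin(theta))^2 / (2g) = (57*sin(41°))^2 / (2*9.81) = 71.27 m

71.27 m


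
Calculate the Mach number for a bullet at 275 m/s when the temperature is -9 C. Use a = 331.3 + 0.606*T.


a = 331.3 + 0.606*(-9) = 325.846 m/s
M = v/a = 275/325.846 = 0.844

0.844


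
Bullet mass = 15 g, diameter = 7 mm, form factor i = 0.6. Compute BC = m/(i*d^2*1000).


BC = m/(i*d^2*1000) = 15/(0.6 * 7^2 * 1000) = 0.0005102

0.0005102


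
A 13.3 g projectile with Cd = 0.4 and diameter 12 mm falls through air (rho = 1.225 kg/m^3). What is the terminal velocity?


A = pi*(d/2)^2 = pi*(12/2000)^2 = 1.13097e-04 m^2
vt = sqrt(2mg/(Cd*rho*A)) = sqrt(2*0.0133*9.81/(0.4 * 1.225 * 1.13097e-04)) = 68.62 m/s

68.62 m/s


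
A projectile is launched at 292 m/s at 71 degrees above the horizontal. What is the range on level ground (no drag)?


R = v0^2 * sin(2*theta) / g = 292^2 * sin(2*71°) / 9.81 = 5351 m

5351 m


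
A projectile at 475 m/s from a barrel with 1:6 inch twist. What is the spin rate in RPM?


twist_m = 6*0.0254 = 0.1524 m
spin = v/twist = 475/0.1524 = 3116.798 rev/s
RPM = spin*60 = 3116.798*60 ≈ 187008 RPM

187008 RPM


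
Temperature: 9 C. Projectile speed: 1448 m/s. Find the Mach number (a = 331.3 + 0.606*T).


a = 331.3 + 0.606*(9) = 336.754 m/s
M = v/a = 1448/336.754 = 4.3

4.3


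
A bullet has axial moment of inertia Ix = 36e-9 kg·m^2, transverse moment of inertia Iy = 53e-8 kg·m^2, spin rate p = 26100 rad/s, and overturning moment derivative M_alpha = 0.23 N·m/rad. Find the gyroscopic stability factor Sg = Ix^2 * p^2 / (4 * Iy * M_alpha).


Sg = Ix^2 * p^2 / (4 * Iy * M_alpha) = (36e-9)^2 * 26100^2 / (4 * 53e-8 * 0.23) = 1.811

1.811


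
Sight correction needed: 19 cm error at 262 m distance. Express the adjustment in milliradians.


1 mrad subtends 1 cm per 10 m of range, so adj = error_cm / (dist_m / 10) = 19 / (262/10) = 0.7252 mrad

0.7252 mrad


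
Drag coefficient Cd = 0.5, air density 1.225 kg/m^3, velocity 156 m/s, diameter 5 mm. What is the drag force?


A = pi*(d/2)^2 = pi*(5/2000)^2 = 1.96350e-05 m^2
Fd = 0.5*Cd*rho*A*v^2 = 0.5*0.5*1.225*1.96350e-05*156^2 = 0.1463 N

0.1463 N


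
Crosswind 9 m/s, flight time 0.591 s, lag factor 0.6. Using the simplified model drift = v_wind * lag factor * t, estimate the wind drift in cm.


drift = v_wind * lag * t = 9 * 0.6 * 0.591 = 3.1914 m ≈ 319.1 cm

319.1 cm


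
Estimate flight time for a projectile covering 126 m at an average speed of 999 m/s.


t = d/v = 126/999 = 0.1261 s

0.1261 s


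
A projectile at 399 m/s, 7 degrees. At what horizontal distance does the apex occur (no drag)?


R = v0^2*sin(2*theta)/g = 399^2*sin(2*7°)/9.81 = 3926.02 m
apex_dist = R/2 = 3926.02/2 = 1963 m

1963 m


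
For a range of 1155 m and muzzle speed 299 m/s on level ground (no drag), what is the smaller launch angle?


sin(2*theta) = R*g/v0^2 = 1155*9.81/299^2 = 0.126739, theta = arcsin(0.126739)/2 = 3.641°

3.641 degrees


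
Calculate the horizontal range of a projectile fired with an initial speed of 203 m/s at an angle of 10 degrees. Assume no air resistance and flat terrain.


R = v0^2 * sin(2*theta) / g = 203^2 * sin(2*10°) / 9.81 = 1437 m

1437 m


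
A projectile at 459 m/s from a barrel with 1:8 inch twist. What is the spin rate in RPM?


twist_m = 8*0.0254 = 0.2032 m
spin = v/twist = 459/0.2032 = 2258.858 rev/s
RPM = spin*60 = 2258.858*60 ≈ 135531 RPM

135531 RPM


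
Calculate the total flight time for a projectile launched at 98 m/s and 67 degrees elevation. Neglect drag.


T = 2*v0*sin(theta)/g = 2*98*sin(67°)/9.81 = 18.39 s

18.39 s


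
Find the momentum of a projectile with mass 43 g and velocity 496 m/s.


p = m*v = 0.043*496 = 21.33 kg·m/s

21.33 kg·m/s


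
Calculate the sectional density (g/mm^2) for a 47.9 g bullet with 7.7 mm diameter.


SD = m/d^2 = 47.9/7.7^2 = 0.8079 g/mm^2

0.8079 g/mm^2


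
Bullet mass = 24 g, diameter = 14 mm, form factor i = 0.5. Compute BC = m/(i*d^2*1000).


BC = m/(i*d^2*1000) = 24/(0.5 * 14^2 * 1000) = 0.0002449

0.0002449


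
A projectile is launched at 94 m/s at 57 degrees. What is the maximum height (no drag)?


H = (v0*sin(theta))^2 / (2g) = (94*sin(57°))^2 / (2*9.81) = 316.8 m

316.8 m


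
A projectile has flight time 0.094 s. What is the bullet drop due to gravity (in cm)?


drop = 0.5*g*t^2 = 0.5*9.81*0.094^2 = 0.0433406 m ≈ 4.334 cm

4.334 cm


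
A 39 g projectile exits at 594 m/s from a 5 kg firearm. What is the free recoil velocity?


v_recoil = m_p * v_p / m_gun = 0.039 * 594 / 5 = 4.633 m/s

4.633 m/s


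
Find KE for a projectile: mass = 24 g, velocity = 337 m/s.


E = 0.5*m*v^2 = 0.5*0.024*337^2 = 1363 J

1363 J


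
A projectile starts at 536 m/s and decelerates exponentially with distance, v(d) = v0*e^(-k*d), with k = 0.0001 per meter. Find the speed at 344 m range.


v = v0*exp(-k*d) = 536*exp(-0.0001*344) = 517.9 m/s

517.9 m/s


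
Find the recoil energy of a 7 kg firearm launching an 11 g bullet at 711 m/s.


v_r = m_p*v_p/m_gun = 0.011*711/7 = 1.11729 m/s, E_r = 0.5*m_gun*v_r^2 = 0.5*7*1.11729^2 = 4.369 J

4.369 J


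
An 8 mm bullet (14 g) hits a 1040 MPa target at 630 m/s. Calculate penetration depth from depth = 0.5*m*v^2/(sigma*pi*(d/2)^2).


A = pi*(d/2)^2 = pi*(8/2)^2 = 50.2655 mm^2
E = 0.5*m*v^2 = 0.5*0.014*630^2 = 2778.3 J
depth = E/(sigma*A) = 2778.3 J / (1040 MPa * 50.2655 mm^2) = 2778.3/(1040 * 50.2655) m = 0.0531467 m ≈ 53.15 mm

53.15 mm


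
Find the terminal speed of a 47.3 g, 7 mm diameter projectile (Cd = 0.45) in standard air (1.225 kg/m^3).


A = pi*(d/2)^2 = pi*(7/2000)^2 = 3.84845e-05 m^2
vt = sqrt(2mg/(Cd*rho*A)) = sqrt(2*0.0473*9.81/(0.45 * 1.225 * 3.84845e-05)) = 209.2 m/s

209.2 m/s


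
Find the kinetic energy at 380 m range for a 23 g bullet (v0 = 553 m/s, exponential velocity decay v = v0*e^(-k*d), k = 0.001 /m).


v = v0*exp(-k*d) = 553*exp(-0.001*380) = 378.175 m/s
E = 0.5*m*v^2 = 0.5*0.023*378.175^2 = 1645 J

1645 J


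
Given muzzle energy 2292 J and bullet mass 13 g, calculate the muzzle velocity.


v = sqrt(2*E/m) = sqrt(2*2292/0.013) = 593.8 m/s

593.8 m/s


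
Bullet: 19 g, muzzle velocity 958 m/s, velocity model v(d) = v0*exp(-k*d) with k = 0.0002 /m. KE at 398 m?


v = v0*exp(-k*d) = 958*exp(-0.0002*398) = 884.699 m/s
E = 0.5*m*v^2 = 0.5*0.019*884.699^2 = 7436 J

7436 J


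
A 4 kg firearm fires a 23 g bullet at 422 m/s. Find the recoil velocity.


v_recoil = m_p * v_p / m_gun = 0.023 * 422 / 4 = 2.426 m/s

2.426 m/s


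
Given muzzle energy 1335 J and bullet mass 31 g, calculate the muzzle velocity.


v = sqrt(2*E/m) = sqrt(2*1335/0.031) = 293.5 m/s

293.5 m/s


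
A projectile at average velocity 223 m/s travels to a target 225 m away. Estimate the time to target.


t = d/v = 225/223 = 1.009 s

1.009 s


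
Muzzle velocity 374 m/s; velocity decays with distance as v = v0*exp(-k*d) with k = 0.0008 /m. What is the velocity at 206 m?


v = v0*exp(-k*d) = 374*exp(-0.0008*206) = 317.2 m/s

317.2 m/s


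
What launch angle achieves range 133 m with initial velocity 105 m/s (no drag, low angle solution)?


sin(2*theta) = R*g/v0^2 = 133*9.81/105^2 = 0.118343, theta = arcsin(0.118343)/2 = 3.398°

3.398 degrees


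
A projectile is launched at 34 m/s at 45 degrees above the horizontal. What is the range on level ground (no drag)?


R = v0^2 * sin(2*theta) / g = 34^2 * sin(2*45°) / 9.81 = 117.8 m

117.8 m


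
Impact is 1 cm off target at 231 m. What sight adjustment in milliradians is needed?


1 mrad subtends 1 cm per 10 m of range, so adj = error_cm / (dist_m / 10) = 1 / (231/10) = 0.04329 mrad

0.04329 mrad


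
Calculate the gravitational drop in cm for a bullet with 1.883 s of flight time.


drop = 0.5*g*t^2 = 0.5*9.81*1.883^2 = 17.3916 m ≈ 1739 cm

1739 cm


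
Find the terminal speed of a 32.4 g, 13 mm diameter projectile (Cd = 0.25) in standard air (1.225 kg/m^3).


A = pi*(d/2)^2 = pi*(13/2000)^2 = 1.32732e-04 m^2
vt = sqrt(2mg/(Cd*rho*A)) = sqrt(2*0.0324*9.81/(0.25 * 1.225 * 1.32732e-04)) = 125.1 m/s

125.1 m/s


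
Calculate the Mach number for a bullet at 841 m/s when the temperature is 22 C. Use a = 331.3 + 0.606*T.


a = 331.3 + 0.606*(22) = 344.632 m/s
M = v/a = 841/344.632 = 2.44

2.44


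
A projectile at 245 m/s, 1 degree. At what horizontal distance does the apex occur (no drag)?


R = v0^2*sin(2*theta)/g = 245^2*sin(2*1°)/9.81 = 213.542 m
apex_dist = R/2 = 213.542/2 = 106.8 m

106.8 m


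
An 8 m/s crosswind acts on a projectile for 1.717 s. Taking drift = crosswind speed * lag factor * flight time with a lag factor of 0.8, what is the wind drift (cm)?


drift = v_wind * lag * t = 8 * 0.8 * 1.717 = 10.9888 m ≈ 1099 cm

1099 cm


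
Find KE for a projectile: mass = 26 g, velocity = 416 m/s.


E = 0.5*m*v^2 = 0.5*0.026*416^2 = 2250 J

2250 J


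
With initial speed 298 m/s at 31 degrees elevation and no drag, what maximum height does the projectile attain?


H = (v0*sin(theta))^2 / (2g) = (298*sin(31°))^2 / (2*9.81) = 1201 m

1201 m


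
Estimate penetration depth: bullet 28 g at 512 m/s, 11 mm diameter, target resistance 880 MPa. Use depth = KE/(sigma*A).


A = pi*(d/2)^2 = pi*(11/2)^2 = 95.0332 mm^2
E = 0.5*m*v^2 = 0.5*0.028*512^2 = 3670.02 J
depth = E/(sigma*A) = 3670.02 J / (880 MPa * 95.0332 mm^2) = 3670.02/(880 * 95.0332) m = 0.0438844 m ≈ 43.88 mm

43.88 mm


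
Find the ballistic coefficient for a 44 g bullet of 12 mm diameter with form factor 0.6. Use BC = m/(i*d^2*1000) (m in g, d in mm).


BC = m/(i*d^2*1000) = 44/(0.6 * 12^2 * 1000) = 0.0005093

0.0005093


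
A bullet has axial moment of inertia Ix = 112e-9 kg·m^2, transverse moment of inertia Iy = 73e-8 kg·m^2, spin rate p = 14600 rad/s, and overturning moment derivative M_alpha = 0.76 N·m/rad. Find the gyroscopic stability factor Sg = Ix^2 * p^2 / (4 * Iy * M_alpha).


Sg = Ix^2 * p^2 / (4 * Iy * M_alpha) = (112e-9)^2 * 14600^2 / (4 * 73e-8 * 0.76) = 1.205

1.205


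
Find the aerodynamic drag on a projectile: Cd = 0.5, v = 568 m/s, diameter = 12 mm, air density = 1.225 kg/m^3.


A = pi*(d/2)^2 = pi*(12/2000)^2 = 1.13097e-04 m^2
Fd = 0.5*Cd*rho*A*v^2 = 0.5*0.5*1.225*1.13097e-04*568^2 = 11.17 N

11.17 N


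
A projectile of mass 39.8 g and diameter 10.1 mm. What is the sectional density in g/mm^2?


SD = m/d^2 = 39.8/10.1^2 = 0.3902 g/mm^2

0.3902 g/mm^2


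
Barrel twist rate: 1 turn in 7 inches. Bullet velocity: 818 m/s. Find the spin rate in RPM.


twist_m = 7*0.0254 = 0.1778 m
spin = v/twist = 818/0.1778 = 4600.675 rev/s
RPM = spin*60 = 4600.675*60 ≈ 276040 RPM

276040 RPM


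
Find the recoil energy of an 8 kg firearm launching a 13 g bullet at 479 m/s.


v_r = m_p*v_p/m_gun = 0.013*479/8 = 0.778375 m/s, E_r = 0.5*m_gun*v_r^2 = 0.5*8*0.778375^2 = 2.423 J

2.423 J


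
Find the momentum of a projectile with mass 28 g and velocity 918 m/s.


p = m*v = 0.028*918 = 25.7 kg·m/s

25.7 kg·m/s


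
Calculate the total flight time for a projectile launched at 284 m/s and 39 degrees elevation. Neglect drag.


T = 2*v0*sin(theta)/g = 2*284*sin(39°)/9.81 = 36.44 s

36.44 s


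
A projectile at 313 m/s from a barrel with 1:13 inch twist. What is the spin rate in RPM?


twist_m = 13*0.0254 = 0.3302 m
spin = v/twist = 313/0.3302 = 947.9104 rev/s
RPM = spin*60 = 947.9104*60 ≈ 56875 RPM

56875 RPM


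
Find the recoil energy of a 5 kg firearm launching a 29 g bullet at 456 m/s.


v_r = m_p*v_p/m_gun = 0.029*456/5 = 2.6448 m/s, E_r = 0.5*m_gun*v_r^2 = 0.5*5*2.6448^2 = 17.49 J

17.49 J


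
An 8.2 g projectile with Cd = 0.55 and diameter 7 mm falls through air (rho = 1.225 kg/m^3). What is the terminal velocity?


A = pi*(d/2)^2 = pi*(7/2000)^2 = 3.84845e-05 m^2
vt = sqrt(2mg/(Cd*rho*A)) = sqrt(2*0.0082*9.81/(0.55 * 1.225 * 3.84845e-05)) = 78.77 m/s

78.77 m/s


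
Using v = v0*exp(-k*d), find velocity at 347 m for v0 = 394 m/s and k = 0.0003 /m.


v = v0*exp(-k*d) = 394*exp(-0.0003*347) = 355 m/s

355 m/s


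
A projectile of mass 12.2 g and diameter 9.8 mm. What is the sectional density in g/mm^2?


SD = m/d^2 = 12.2/9.8^2 = 0.127 g/mm^2

0.127 g/mm^2


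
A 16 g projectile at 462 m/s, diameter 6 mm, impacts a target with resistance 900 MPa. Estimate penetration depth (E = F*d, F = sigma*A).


A = pi*(d/2)^2 = pi*(6/2)^2 = 28.2743 mm^2
E = 0.5*m*v^2 = 0.5*0.016*462^2 = 1707.55 J
depth = E/(sigma*A) = 1707.55 J / (900 MPa * 28.2743 mm^2) = 1707.55/(900 * 28.2743) m = 0.0671026 m ≈ 67.1 mm

67.1 mm


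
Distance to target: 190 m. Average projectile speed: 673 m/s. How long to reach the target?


t = d/v = 190/673 = 0.2823 s

0.2823 s


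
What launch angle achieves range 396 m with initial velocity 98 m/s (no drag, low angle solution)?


sin(2*theta) = R*g/v0^2 = 396*9.81/98^2 = 0.404494, theta = arcsin(0.404494)/2 = 11.93°

11.93 degrees


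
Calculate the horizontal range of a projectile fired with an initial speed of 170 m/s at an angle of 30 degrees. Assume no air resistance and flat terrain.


R = v0^2 * sin(2*theta) / g = 170^2 * sin(2*30°) / 9.81 = 2551 m

2551 m


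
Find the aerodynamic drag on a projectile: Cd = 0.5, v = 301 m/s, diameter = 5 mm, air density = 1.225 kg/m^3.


A = pi*(d/2)^2 = pi*(5/2000)^2 = 1.96350e-05 m^2
Fd = 0.5*Cd*rho*A*v^2 = 0.5*0.5*1.225*1.96350e-05*301^2 = 0.5448 N

0.5448 N


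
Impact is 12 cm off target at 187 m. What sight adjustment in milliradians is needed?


1 mrad subtends 1 cm per 10 m of range, so adj = error_cm / (dist_m / 10) = 12 / (187/10) = 0.6417 mrad

0.6417 mrad


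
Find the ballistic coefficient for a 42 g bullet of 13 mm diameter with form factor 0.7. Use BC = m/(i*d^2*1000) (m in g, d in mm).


BC = m/(i*d^2*1000) = 42/(0.7 * 13^2 * 1000) = 0.000355

0.000355


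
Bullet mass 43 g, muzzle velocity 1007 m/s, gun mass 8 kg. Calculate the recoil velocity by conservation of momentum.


v_recoil = m_p * v_p / m_gun = 0.043 * 1007 / 8 = 5.413 m/s

5.413 m/s


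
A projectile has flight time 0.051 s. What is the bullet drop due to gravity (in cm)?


drop = 0.5*g*t^2 = 0.5*9.81*0.051^2 = 0.0127579 m ≈ 1.276 cm

1.276 cm


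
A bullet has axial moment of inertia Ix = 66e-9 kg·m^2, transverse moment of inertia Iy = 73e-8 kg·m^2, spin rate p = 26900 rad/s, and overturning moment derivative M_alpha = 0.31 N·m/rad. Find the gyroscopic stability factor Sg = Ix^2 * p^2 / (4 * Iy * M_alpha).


Sg = Ix^2 * p^2 / (4 * Iy * M_alpha) = (66e-9)^2 * 26900^2 / (4 * 73e-8 * 0.31) = 3.482

3.482


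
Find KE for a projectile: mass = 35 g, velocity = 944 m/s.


E = 0.5*m*v^2 = 0.5*0.035*944^2 = 15595 J

15595 J


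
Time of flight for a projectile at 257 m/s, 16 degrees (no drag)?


T = 2*v0*sin(theta)/g = 2*257*sin(16°)/9.81 = 14.44 s

14.44 s


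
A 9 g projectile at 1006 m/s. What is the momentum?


p = m*v = 0.009*1006 = 9.054 kg·m/s

9.054 kg·m/s


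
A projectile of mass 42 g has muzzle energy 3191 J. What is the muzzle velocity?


v = sqrt(2*E/m) = sqrt(2*3191/0.042) = 389.8 m/s

389.8 m/s


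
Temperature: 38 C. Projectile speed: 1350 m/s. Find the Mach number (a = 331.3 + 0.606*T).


a = 331.3 + 0.606*(38) = 354.328 m/s
M = v/a = 1350/354.328 = 3.81

3.81


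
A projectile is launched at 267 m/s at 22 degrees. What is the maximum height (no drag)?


H = (v0*sin(theta))^2 / (2g) = (267*sin(22°))^2 / (2*9.81) = 509.9 m

509.9 m


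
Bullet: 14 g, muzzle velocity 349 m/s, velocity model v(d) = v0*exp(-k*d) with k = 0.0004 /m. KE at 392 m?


v = v0*exp(-k*d) = 349*exp(-0.0004*392) = 298.351 m/s
E = 0.5*m*v^2 = 0.5*0.014*298.351^2 = 623.1 J

623.1 J


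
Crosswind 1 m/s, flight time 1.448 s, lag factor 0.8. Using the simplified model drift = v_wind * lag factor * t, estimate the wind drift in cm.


drift = v_wind * lag * t = 1 * 0.8 * 1.448 = 1.1584 m ≈ 115.8 cm

115.8 cm


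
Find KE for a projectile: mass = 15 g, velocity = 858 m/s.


E = 0.5*m*v^2 = 0.5*0.015*858^2 = 5521 J

5521 J


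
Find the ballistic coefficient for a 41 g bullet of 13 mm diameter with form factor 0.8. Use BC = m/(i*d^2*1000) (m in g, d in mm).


BC = m/(i*d^2*1000) = 41/(0.8 * 13^2 * 1000) = 0.0003033

0.0003033


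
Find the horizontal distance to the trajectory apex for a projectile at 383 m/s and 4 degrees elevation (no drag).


R = v0^2*sin(2*theta)/g = 383^2*sin(2*4°)/9.81 = 2081.06 m
apex_dist = R/2 = 2081.06/2 = 1041 m

1041 m


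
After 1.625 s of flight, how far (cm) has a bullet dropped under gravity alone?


drop = 0.5*g*t^2 = 0.5*9.81*1.625^2 = 12.9523 m ≈ 1295 cm

1295 cm


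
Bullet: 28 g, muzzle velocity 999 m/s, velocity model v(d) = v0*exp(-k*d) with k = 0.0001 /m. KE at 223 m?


v = v0*exp(-k*d) = 999*exp(-0.0001*223) = 976.969 m/s
E = 0.5*m*v^2 = 0.5*0.028*976.969^2 = 13363 J

13363 J


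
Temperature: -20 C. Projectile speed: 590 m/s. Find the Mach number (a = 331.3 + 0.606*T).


a = 331.3 + 0.606*(-20) = 319.18 m/s
M = v/a = 590/319.18 = 1.848

1.848


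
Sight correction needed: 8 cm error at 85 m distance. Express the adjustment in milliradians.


1 mrad subtends 1 cm per 10 m of range, so adj = error_cm / (dist_m / 10) = 8 / (85/10) = 0.9412 mrad

0.9412 mrad


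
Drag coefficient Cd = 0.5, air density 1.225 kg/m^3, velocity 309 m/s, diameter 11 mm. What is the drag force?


A = pi*(d/2)^2 = pi*(11/2000)^2 = 9.50332e-05 m^2
Fd = 0.5*Cd*rho*A*v^2 = 0.5*0.5*1.225*9.50332e-05*309^2 = 2.779 N

2.779 N


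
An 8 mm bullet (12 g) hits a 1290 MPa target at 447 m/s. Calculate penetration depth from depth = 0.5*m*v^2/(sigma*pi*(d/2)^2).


A = pi*(d/2)^2 = pi*(8/2)^2 = 50.2655 mm^2
E = 0.5*m*v^2 = 0.5*0.012*447^2 = 1198.85 J
depth = E/(sigma*A) = 1198.85 J / (1290 MPa * 50.2655 mm^2) = 1198.85/(1290 * 50.2655) m = 0.0184887 m ≈ 18.49 mm

18.49 mm


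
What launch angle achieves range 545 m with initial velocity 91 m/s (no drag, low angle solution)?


sin(2*theta) = R*g/v0^2 = 545*9.81/91^2 = 0.645629, theta = arcsin(0.645629)/2 = 20.11°

20.11 degrees


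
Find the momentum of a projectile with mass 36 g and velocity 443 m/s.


p = m*v = 0.036*443 = 15.95 kg·m/s

15.95 kg·m/s


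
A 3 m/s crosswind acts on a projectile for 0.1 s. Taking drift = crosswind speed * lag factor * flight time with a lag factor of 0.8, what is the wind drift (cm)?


drift = v_wind * lag * t = 3 * 0.8 * 0.1 = 0.24 m ≈ 24 cm

24 cm


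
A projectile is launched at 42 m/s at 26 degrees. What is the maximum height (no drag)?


H = (v0*sin(theta))^2 / (2g) = (42*sin(26°))^2 / (2*9.81) = 17.28 m

17.28 m


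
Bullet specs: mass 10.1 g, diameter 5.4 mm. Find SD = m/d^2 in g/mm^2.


SD = m/d^2 = 10.1/5.4^2 = 0.3464 g/mm^2

0.3464 g/mm^2


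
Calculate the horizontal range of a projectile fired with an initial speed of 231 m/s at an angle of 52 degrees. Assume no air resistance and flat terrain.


R = v0^2 * sin(2*theta) / g = 231^2 * sin(2*52°) / 9.81 = 5278 m

5278 m


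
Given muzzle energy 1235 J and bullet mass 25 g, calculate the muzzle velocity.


v = sqrt(2*E/m) = sqrt(2*1235/0.025) = 314.3 m/s

314.3 m/s


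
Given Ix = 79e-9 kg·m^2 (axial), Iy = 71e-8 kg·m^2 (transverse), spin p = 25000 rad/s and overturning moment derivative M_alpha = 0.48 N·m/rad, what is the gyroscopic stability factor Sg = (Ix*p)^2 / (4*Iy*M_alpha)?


Sg = Ix^2 * p^2 / (4 * Iy * M_alpha) = (79e-9)^2 * 25000^2 / (4 * 71e-8 * 0.48) = 2.861

2.861


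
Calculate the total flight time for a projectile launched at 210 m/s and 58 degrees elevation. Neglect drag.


T = 2*v0*sin(theta)/g = 2*210*sin(58°)/9.81 = 36.31 s

36.31 s


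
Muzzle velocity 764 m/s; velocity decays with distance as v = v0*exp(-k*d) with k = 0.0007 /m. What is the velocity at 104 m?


v = v0*exp(-k*d) = 764*exp(-0.0007*104) = 710.4 m/s

710.4 m/s


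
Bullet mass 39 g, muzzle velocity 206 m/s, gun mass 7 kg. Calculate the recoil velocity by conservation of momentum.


v_recoil = m_p * v_p / m_gun = 0.039 * 206 / 7 = 1.148 m/s

1.148 m/s


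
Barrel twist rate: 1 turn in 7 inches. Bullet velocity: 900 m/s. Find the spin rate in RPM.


twist_m = 7*0.0254 = 0.1778 m
spin = v/twist = 900/0.1778 = 5061.867 rev/s
RPM = spin*60 = 5061.867*60 ≈ 303712 RPM

303712 RPM


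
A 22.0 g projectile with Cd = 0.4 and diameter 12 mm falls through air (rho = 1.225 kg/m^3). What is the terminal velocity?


A = pi*(d/2)^2 = pi*(12/2000)^2 = 1.13097e-04 m^2
vt = sqrt(2mg/(Cd*rho*A)) = sqrt(2*0.022*9.81/(0.4 * 1.225 * 1.13097e-04)) = 88.25 m/s

88.25 m/s


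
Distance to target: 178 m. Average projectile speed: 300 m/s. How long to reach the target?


t = d/v = 178/300 = 0.5933 s

0.5933 s


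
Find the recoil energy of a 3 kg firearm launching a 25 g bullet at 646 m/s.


v_r = m_p*v_p/m_gun = 0.025*646/3 = 5.38333 m/s, E_r = 0.5*m_gun*v_r^2 = 0.5*3*5.38333^2 = 43.47 J

43.47 J


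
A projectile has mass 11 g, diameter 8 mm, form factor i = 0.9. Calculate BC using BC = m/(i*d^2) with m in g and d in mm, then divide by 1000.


BC = m/(i*d^2*1000) = 11/(0.9 * 8^2 * 1000) = 0.000191

0.000191


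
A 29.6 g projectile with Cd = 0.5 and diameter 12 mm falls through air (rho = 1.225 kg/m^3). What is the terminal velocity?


A = pi*(d/2)^2 = pi*(12/2000)^2 = 1.13097e-04 m^2
vt = sqrt(2mg/(Cd*rho*A)) = sqrt(2*0.0296*9.81/(0.5 * 1.225 * 1.13097e-04)) = 91.56 m/s

91.56 m/s


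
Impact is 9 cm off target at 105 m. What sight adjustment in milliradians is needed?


1 mrad subtends 1 cm per 10 m of range, so adj = error_cm / (dist_m / 10) = 9 / (105/10) = 0.8571 mrad

0.8571 mrad


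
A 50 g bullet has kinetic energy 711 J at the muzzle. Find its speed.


v = sqrt(2*E/m) = sqrt(2*711/0.05) = 168.6 m/s

168.6 m/s


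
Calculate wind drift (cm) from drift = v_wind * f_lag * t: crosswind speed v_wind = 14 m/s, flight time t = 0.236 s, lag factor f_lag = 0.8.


drift = v_wind * lag * t = 14 * 0.8 * 0.236 = 2.6432 m ≈ 264.3 cm

264.3 cm


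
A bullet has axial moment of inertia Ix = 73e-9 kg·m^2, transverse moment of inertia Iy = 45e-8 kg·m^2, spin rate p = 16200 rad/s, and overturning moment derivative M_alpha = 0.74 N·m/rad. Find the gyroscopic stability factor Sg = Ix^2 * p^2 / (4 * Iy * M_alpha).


Sg = Ix^2 * p^2 / (4 * Iy * M_alpha) = (73e-9)^2 * 16200^2 / (4 * 45e-8 * 0.74) = 1.05

1.05


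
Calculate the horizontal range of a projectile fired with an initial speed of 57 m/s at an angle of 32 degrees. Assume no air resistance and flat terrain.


R = v0^2 * sin(2*theta) / g = 57^2 * sin(2*32°) / 9.81 = 297.7 m

297.7 m


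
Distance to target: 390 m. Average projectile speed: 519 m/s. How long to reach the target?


t = d/v = 390/519 = 0.7514 s

0.7514 s


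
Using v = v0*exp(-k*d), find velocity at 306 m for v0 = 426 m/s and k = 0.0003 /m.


v = v0*exp(-k*d) = 426*exp(-0.0003*306) = 388.6 m/s

388.6 m/s


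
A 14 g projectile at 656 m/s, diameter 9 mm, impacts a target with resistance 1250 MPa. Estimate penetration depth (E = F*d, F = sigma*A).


A = pi*(d/2)^2 = pi*(9/2)^2 = 63.6173 mm^2
E = 0.5*m*v^2 = 0.5*0.014*656^2 = 3012.35 J
depth = E/(sigma*A) = 3012.35 J / (1250 MPa * 63.6173 mm^2) = 3012.35/(1250 * 63.6173) m = 0.0378809 m ≈ 37.88 mm

37.88 mm


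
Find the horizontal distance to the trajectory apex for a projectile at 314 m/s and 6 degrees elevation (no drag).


R = v0^2*sin(2*theta)/g = 314^2*sin(2*6°)/9.81 = 2089.63 m
apex_dist = R/2 = 2089.63/2 = 1045 m

1045 m


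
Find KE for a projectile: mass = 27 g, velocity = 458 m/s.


E = 0.5*m*v^2 = 0.5*0.027*458^2 = 2832 J

2832 J


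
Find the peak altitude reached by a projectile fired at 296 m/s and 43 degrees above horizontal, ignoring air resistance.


H = (v0*sin(theta))^2 / (2g) = (296*sin(43°))^2 / (2*9.81) = 2077 m

2077 m


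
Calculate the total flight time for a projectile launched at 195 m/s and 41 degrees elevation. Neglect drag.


T = 2*v0*sin(theta)/g = 2*195*sin(41°)/9.81 = 26.08 s

26.08 s


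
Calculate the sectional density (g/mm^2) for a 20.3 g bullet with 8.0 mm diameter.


SD = m/d^2 = 20.3/8.0^2 = 0.3172 g/mm^2

0.3172 g/mm^2


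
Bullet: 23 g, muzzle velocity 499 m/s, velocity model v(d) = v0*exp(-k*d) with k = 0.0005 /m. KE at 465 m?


v = v0*exp(-k*d) = 499*exp(-0.0005*465) = 395.482 m/s
E = 0.5*m*v^2 = 0.5*0.023*395.482^2 = 1799 J

1799 J


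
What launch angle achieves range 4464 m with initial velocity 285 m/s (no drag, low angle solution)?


sin(2*theta) = R*g/v0^2 = 4464*9.81/285^2 = 0.539142, theta = arcsin(0.539142)/2 = 16.31°

16.31 degrees


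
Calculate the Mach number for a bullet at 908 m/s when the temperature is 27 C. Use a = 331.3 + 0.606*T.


a = 331.3 + 0.606*(27) = 347.662 m/s
M = v/a = 908/347.662 = 2.612

2.612


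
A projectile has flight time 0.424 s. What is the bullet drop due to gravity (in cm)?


drop = 0.5*g*t^2 = 0.5*9.81*0.424^2 = 0.881801 m ≈ 88.18 cm

88.18 cm


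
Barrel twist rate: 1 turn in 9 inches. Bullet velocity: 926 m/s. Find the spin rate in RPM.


twist_m = 9*0.0254 = 0.2286 m
spin = v/twist = 926/0.2286 = 4050.744 rev/s
RPM = spin*60 = 4050.744*60 ≈ 243045 RPM

243045 RPM


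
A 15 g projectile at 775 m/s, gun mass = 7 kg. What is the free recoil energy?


v_r = m_p*v_p/m_gun = 0.015*775/7 = 1.66071 m/s, E_r = 0.5*m_gun*v_r^2 = 0.5*7*1.66071^2 = 9.653 J

9.653 J


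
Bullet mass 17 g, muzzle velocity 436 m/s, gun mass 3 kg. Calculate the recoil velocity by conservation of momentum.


v_recoil = m_p * v_p / m_gun = 0.017 * 436 / 3 = 2.471 m/s

2.471 m/s


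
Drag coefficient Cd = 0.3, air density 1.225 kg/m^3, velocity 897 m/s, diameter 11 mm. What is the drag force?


A = pi*(d/2)^2 = pi*(11/2000)^2 = 9.50332e-05 m^2
Fd = 0.5*Cd*rho*A*v^2 = 0.5*0.3*1.225*9.50332e-05*897^2 = 14.05 N

14.05 N


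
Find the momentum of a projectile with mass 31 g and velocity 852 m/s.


p = m*v = 0.031*852 = 26.41 kg·m/s

26.41 kg·m/s


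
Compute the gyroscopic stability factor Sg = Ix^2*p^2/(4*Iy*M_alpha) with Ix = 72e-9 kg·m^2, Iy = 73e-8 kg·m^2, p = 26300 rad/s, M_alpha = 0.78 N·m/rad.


Sg = Ix^2 * p^2 / (4 * Iy * M_alpha) = (72e-9)^2 * 26300^2 / (4 * 73e-8 * 0.78) = 1.574

1.574


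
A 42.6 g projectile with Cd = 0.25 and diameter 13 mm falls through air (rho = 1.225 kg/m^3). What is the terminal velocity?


A = pi*(d/2)^2 = pi*(13/2000)^2 = 1.32732e-04 m^2
vt = sqrt(2mg/(Cd*rho*A)) = sqrt(2*0.0426*9.81/(0.25 * 1.225 * 1.32732e-04)) = 143.4 m/s

143.4 m/s


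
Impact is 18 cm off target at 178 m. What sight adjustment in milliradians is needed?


1 mrad subtends 1 cm per 10 m of range, so adj = error_cm / (dist_m / 10) = 18 / (178/10) = 1.011 mrad

1.011 mrad


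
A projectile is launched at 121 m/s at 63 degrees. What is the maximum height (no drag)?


H = (v0*sin(theta))^2 / (2g) = (121*sin(63°))^2 / (2*9.81) = 592.4 m

592.4 m


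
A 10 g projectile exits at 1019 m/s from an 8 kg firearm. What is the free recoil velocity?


v_recoil = m_p * v_p / m_gun = 0.01 * 1019 / 8 = 1.274 m/s

1.274 m/s


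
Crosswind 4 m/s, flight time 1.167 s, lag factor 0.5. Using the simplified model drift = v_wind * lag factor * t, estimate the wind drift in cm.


drift = v_wind * lag * t = 4 * 0.5 * 1.167 = 2.334 m ≈ 233.4 cm

233.4 cm
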